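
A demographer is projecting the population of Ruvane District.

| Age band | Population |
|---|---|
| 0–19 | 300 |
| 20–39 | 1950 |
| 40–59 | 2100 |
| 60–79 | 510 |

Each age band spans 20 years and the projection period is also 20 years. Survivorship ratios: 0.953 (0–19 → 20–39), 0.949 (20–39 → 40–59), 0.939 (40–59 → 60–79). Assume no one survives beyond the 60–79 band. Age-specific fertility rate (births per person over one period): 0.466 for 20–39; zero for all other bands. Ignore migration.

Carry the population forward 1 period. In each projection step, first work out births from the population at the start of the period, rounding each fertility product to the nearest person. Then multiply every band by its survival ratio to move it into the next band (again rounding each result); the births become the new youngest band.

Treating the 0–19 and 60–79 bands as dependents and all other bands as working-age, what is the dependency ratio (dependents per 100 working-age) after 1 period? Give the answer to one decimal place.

Period 1:
Births: 1950 × 0.466 = 909
20–39: 300 × 0.953 = 286
40–59: 1950 × 0.949 = 1851
60–79: 2100 × 0.939 = 1972
End of period: [909, 286, 1851, 1972]
Dependents (band 0–19 + band 60–79) = 909 + 1972 = 2881; working-age = 2137; ratio = 2881/2137 × 100 = 134.8

134.8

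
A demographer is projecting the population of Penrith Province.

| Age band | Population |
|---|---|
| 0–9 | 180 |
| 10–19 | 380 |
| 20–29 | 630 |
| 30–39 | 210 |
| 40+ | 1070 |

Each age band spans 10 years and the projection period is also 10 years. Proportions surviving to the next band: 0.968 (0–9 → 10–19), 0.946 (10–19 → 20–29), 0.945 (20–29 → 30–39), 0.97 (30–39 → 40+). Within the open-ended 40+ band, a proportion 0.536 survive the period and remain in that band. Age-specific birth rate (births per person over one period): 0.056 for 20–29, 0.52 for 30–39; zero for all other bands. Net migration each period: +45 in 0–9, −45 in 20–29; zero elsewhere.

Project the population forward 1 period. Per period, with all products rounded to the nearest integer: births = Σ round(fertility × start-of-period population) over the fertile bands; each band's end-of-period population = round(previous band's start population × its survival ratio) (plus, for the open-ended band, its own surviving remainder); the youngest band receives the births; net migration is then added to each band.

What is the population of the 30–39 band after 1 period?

595

Call the bands 1 to 5, youngest first.
[period 1]
Births: 630 * 0.056 = 35, 210 * 0.52 = 109 → 144
Band 2: 180 * 0.968 = 174
Band 3: 380 * 0.946 = 359
Band 4: 630 * 0.945 = 595
Band 5: 210 * 0.97 + 1070 * 0.536 = 204 + 574 = 778
Net migration: Band 1 + 45 → 189; Band 3 − 45 → 314
Giving 189 / 174 / 314 / 595 / 778.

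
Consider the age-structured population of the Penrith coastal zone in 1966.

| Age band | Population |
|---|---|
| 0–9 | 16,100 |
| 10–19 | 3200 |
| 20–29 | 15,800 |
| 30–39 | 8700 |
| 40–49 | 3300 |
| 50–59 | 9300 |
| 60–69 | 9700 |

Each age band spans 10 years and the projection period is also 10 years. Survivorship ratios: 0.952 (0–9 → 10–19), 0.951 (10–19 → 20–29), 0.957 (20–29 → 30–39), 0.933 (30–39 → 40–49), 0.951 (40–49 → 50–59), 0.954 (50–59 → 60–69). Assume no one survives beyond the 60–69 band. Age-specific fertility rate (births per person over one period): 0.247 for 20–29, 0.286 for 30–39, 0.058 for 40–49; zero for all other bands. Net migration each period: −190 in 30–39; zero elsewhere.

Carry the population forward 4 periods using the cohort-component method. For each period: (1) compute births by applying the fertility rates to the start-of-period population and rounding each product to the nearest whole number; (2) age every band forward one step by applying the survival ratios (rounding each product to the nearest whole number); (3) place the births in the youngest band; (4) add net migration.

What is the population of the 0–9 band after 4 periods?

Numbering the bands 1..7 from youngest to oldest:
Period 1:
Births: 15800 × 0.247 = 3903 ; 8700 × 0.286 = 2488 ; 3300 × 0.058 = 191 ⇒ total 6582
Band 2: 16100 × 0.952 = 15327
Band 3: 3200 × 0.951 = 3043
Band 4: 15800 × 0.957 = 15121
Band 5: 8700 × 0.933 = 8117
Band 6: 3300 × 0.951 = 3138
Band 7: 9300 × 0.954 = 8872
Net migration: Band 4 − 190 → 14931
End of period: [6582, 15327, 3043, 14931, 8117, 3138, 8872]
Period 2:
Births: 3043 × 0.247 = 752 ; 14931 × 0.286 = 4270 ; 8117 × 0.058 = 471 ⇒ total 5493
Band 2: 6582 × 0.952 = 6266
Band 3: 15327 × 0.951 = 14576
Band 4: 3043 × 0.957 = 2912
Band 5: 14931 × 0.933 = 13931
Band 6: 8117 × 0.951 = 7719
Band 7: 3138 × 0.954 = 2994
Net migration: Band 4 − 190 → 2722
End of period: [5493, 6266, 14576, 2722, 13931, 7719, 2994]
Period 3:
Births: 14576 × 0.247 = 3600 ; 2722 × 0.286 = 778 ; 13931 × 0.058 = 808 ⇒ total 5186
Band 2: 5493 × 0.952 = 5229
Band 3: 6266 × 0.951 = 5959
Band 4: 14576 × 0.957 = 13949
Band 5: 2722 × 0.933 = 2540
Band 6: 13931 × 0.951 = 13248
Band 7: 7719 × 0.954 = 7364
Net migration: Band 4 − 190 → 13759
End of period: [5186, 5229, 5959, 13759, 2540, 13248, 7364]
Period 4:
Births: 5959 × 0.247 = 1472 ; 13759 × 0.286 = 3935 ; 2540 × 0.058 = 147 ⇒ total 5554
Band 2: 5186 × 0.952 = 4937
Band 3: 5229 × 0.951 = 4973
Band 4: 5959 × 0.957 = 5703
Band 5: 13759 × 0.933 = 12837
Band 6: 2540 × 0.951 = 2416
Band 7: 13248 × 0.954 = 12639
Net migration: Band 4 − 190 → 5513
End of period: [5554, 4937, 4973, 5513, 12837, 2416, 12639]

5554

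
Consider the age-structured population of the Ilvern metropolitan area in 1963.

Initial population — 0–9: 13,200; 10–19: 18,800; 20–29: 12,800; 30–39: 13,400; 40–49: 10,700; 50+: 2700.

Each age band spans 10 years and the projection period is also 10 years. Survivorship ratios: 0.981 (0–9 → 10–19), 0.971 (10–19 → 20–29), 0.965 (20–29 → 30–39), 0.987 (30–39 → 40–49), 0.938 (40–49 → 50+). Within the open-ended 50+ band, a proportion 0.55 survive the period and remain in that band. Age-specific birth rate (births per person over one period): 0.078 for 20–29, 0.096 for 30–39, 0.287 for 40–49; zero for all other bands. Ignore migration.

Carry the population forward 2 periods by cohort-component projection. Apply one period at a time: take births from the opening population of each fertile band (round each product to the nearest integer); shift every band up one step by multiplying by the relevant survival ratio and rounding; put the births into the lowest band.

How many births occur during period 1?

5355

Let group 1 be 0–9 through group 6 = 50+.
After projecting period 1:
Births: 12800 × 0.078 = 998, 13400 × 0.096 = 1286, 10700 × 0.287 = 3071 ⇒ total 5355
Group 2: 13200 × 0.981 = 12949
Group 3: 18800 × 0.971 = 18255
Group 4: 12800 × 0.965 = 12352
Group 5: 13400 × 0.987 = 13226
Group 6: 10700 × 0.938 + 2700 × 0.55 = 10037 + 1485 = 11522
End of period: [5355, 12949, 18255, 12352, 13226, 11522]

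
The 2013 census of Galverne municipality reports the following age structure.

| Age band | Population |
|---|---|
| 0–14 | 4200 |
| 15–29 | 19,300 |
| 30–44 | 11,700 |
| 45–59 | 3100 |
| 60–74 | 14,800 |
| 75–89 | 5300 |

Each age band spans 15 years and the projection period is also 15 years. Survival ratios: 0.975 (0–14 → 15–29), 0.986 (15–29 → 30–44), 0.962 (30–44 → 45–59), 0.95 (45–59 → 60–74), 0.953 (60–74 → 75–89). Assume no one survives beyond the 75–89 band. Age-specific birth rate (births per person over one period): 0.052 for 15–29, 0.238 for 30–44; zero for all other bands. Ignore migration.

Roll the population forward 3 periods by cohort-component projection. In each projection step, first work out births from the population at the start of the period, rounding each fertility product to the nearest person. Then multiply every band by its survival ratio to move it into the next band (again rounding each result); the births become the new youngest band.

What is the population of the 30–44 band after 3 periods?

After projecting period 1:
Births: 19300 × 0.052 = 1004  |  11700 × 0.238 = 2785 → total 3789
15–29: 4200 × 0.975 = 4095
30–44: 19300 × 0.986 = 19030
45–59: 11700 × 0.962 = 11255
60–74: 3100 × 0.95 = 2945
75–89: 14800 × 0.953 = 14104
Giving 3789 / 4095 / 19030 / 11255 / 2945 / 14104.
After projecting period 2:
Births: 4095 × 0.052 = 213  |  19030 × 0.238 = 4529 → total 4742
15–29: 3789 × 0.975 = 3694
30–44: 4095 × 0.986 = 4038
45–59: 19030 × 0.962 = 18307
60–74: 11255 × 0.95 = 10692
75–89: 2945 × 0.953 = 2807
Giving 4742 / 3694 / 4038 / 18307 / 10692 / 2807.
After projecting period 3:
Births: 3694 × 0.052 = 192  |  4038 × 0.238 = 961 → total 1153
15–29: 4742 × 0.975 = 4623
30–44: 3694 × 0.986 = 3642
45–59: 4038 × 0.962 = 3885
60–74: 18307 × 0.95 = 17392
75–89: 10692 × 0.953 = 10189
Giving 1153 / 4623 / 3642 / 3885 / 17392 / 10189.

3642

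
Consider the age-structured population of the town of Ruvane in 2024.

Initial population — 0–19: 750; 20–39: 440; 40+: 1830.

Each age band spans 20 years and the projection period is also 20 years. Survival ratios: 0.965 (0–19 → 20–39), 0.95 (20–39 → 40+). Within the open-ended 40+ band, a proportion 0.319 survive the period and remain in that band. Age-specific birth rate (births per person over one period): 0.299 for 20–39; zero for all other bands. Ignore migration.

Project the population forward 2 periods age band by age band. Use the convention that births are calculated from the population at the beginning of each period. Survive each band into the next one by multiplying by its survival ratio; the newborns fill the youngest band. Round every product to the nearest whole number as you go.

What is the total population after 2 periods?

1351

[period 1]
Births: 440 × 0.299 = 132
20–39: 750 × 0.965 = 724
40+: 440 × 0.95 + 1830 × 0.319 = 418 + 584 = 1002
→ [132, 724, 1002]
[period 2]
Births: 724 × 0.299 = 216
20–39: 132 × 0.965 = 127
40+: 724 × 0.95 + 1002 × 0.319 = 688 + 320 = 1008
→ [216, 127, 1008]
Total after period 2: 216 + 127 + 1008 = 1351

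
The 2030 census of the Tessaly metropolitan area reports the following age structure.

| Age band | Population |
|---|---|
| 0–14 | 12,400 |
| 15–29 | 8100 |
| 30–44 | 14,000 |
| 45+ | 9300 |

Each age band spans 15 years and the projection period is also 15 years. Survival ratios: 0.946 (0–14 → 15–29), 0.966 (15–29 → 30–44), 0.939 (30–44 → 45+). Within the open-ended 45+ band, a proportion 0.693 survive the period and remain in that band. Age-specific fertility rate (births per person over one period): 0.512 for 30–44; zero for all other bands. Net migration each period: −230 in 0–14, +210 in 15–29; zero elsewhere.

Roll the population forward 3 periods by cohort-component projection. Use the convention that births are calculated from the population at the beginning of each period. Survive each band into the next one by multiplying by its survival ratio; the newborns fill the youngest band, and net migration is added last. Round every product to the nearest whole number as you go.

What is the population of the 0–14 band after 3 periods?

[period 1]
Births: 14000 × 0.512 = 7168
15–29: 12400 × 0.946 = 11730
30–44: 8100 × 0.966 = 7825
45+: 14000 × 0.939 + 9300 × 0.693 = 13146 + 6445 = 19591
Net migration: 0–14 − 230 → 6938; 15–29 + 210 → 11940
End of period: [6938, 11940, 7825, 19591]
[period 2]
Births: 7825 × 0.512 = 4006
15–29: 6938 × 0.946 = 6563
30–44: 11940 × 0.966 = 11534
45+: 7825 × 0.939 + 19591 × 0.693 = 7348 + 13577 = 20925
Net migration: 0–14 − 230 → 3776; 15–29 + 210 → 6773
End of period: [3776, 6773, 11534, 20925]
[period 3]
Births: 11534 × 0.512 = 5905
15–29: 3776 × 0.946 = 3572
30–44: 6773 × 0.966 = 6543
45+: 11534 × 0.939 + 20925 × 0.693 = 10830 + 14501 = 25331
Net migration: 0–14 − 230 → 5675; 15–29 + 210 → 3782
End of period: [5675, 3782, 6543, 25331]

5675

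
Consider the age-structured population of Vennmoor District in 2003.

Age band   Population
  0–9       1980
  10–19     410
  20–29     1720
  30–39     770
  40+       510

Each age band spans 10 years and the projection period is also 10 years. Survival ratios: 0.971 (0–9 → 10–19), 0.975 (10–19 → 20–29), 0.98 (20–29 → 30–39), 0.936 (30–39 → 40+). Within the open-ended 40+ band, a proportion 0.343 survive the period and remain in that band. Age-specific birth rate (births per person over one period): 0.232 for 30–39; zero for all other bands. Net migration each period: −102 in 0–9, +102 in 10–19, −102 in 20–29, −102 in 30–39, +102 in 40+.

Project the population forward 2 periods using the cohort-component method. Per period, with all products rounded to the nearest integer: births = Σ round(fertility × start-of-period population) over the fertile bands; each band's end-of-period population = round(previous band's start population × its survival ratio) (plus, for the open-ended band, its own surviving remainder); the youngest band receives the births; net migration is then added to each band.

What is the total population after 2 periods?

Let group 1 be 0–9 through group 5 = 40+.
Period 1.
Births: 770 × 0.232 = 179
Group 2: 1980 × 0.971 = 1923
Group 3: 410 × 0.975 = 400
Group 4: 1720 × 0.98 = 1686
Group 5: 770 × 0.936 + 510 × 0.343 = 721 + 175 = 896
Net migration: Group 1 − 102 → 77; Group 2 + 102 → 2025; Group 3 − 102 → 298; Group 4 − 102 → 1584; Group 5 + 102 → 998
→ [77, 2025, 298, 1584, 998]
Period 2.
Births: 1584 × 0.232 = 367
Group 2: 77 × 0.971 = 75
Group 3: 2025 × 0.975 = 1974
Group 4: 298 × 0.98 = 292
Group 5: 1584 × 0.936 + 998 × 0.343 = 1483 + 342 = 1825
Net migration: Group 1 − 102 → 265; Group 2 + 102 → 177; Group 3 − 102 → 1872; Group 4 − 102 → 190; Group 5 + 102 → 1927
→ [265, 177, 1872, 190, 1927]
Total after period 2: 265 + 177 + 1872 + 190 + 1927 = 4431

4431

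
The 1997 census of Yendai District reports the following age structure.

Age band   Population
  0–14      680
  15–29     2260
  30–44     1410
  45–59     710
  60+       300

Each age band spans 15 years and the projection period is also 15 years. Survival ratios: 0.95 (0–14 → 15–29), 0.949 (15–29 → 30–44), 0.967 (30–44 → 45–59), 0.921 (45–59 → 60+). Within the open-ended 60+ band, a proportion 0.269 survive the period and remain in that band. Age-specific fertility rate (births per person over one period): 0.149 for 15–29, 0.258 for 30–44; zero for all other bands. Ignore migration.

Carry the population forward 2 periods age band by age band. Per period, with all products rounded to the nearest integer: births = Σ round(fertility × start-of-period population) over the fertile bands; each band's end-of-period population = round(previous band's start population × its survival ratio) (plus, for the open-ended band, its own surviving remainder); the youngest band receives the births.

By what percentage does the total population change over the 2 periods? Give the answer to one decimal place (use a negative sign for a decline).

1.8

— Period 1 —
Births: 2260 × 0.149 = 337, 1410 × 0.258 = 364 → total 701
15–29: 680 × 0.95 = 646
30–44: 2260 × 0.949 = 2145
45–59: 1410 × 0.967 = 1363
60+: 710 × 0.921 + 300 × 0.269 = 654 + 81 = 735
Population now: 0–14=701, 15–29=646, 30–44=2145, 45–59=1363, 60+=735
— Period 2 —
Births: 646 × 0.149 = 96, 2145 × 0.258 = 553 → total 649
15–29: 701 × 0.95 = 666
30–44: 646 × 0.949 = 613
45–59: 2145 × 0.967 = 2074
60+: 1363 × 0.921 + 735 × 0.269 = 1255 + 198 = 1453
Population now: 0–14=649, 15–29=666, 30–44=613, 45–59=2074, 60+=1453
Total: 5360 → 5455; change = 95; percentage change = 1.8%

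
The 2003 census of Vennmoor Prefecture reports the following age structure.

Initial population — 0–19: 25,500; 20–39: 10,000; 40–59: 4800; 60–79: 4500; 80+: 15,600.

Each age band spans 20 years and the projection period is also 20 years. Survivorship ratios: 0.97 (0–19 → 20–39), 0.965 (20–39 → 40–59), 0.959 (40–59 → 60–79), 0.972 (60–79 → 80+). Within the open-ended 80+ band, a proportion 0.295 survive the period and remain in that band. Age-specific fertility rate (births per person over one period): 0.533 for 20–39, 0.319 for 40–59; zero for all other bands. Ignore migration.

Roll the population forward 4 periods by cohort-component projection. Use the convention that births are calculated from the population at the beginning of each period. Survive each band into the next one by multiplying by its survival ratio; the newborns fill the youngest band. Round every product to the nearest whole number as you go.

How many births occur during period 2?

16262

After projecting period 1:
Births: 10000 × 0.533 = 5330, 4800 × 0.319 = 1531 ⇒ total 6861
20–39: 25500 × 0.97 = 24735
40–59: 10000 × 0.965 = 9650
60–79: 4800 × 0.959 = 4603
80+: 4500 × 0.972 + 15600 × 0.295 = 4374 + 4602 = 8976
End of period: [6861, 24735, 9650, 4603, 8976]
After projecting period 2:
Births: 24735 × 0.533 = 13184, 9650 × 0.319 = 3078 ⇒ total 16262
20–39: 6861 × 0.97 = 6655
40–59: 24735 × 0.965 = 23869
60–79: 9650 × 0.959 = 9254
80+: 4603 × 0.972 + 8976 × 0.295 = 4474 + 2648 = 7122
End of period: [16262, 6655, 23869, 9254, 7122]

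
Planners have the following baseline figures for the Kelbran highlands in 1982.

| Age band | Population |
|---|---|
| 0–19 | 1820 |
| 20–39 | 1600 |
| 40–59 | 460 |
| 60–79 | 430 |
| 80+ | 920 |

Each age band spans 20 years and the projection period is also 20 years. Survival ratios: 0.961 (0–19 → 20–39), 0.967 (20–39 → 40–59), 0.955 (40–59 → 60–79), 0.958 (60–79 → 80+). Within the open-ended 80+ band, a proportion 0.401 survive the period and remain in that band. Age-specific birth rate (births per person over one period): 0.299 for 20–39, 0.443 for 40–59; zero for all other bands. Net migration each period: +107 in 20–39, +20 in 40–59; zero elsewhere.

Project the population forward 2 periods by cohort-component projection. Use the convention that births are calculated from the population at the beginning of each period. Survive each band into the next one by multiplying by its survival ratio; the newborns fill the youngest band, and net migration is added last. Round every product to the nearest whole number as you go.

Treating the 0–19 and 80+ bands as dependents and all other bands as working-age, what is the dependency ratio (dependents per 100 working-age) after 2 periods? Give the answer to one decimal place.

After projecting period 1:
Births: 1600 * 0.299 = 478, 460 * 0.443 = 204 → total 682
20–39: 1820 * 0.961 = 1749
40–59: 1600 * 0.967 = 1547
60–79: 460 * 0.955 = 439
80+: 430 * 0.958 + 920 * 0.401 = 412 + 369 = 781
Net migration: 20–39 + 107 → 1856; 40–59 + 20 → 1567
→ [682, 1856, 1567, 439, 781]
After projecting period 2:
Births: 1856 * 0.299 = 555, 1567 * 0.443 = 694 → total 1249
20–39: 682 * 0.961 = 655
40–59: 1856 * 0.967 = 1795
60–79: 1567 * 0.955 = 1496
80+: 439 * 0.958 + 781 * 0.401 = 421 + 313 = 734
Net migration: 20–39 + 107 → 762; 40–59 + 20 → 1815
→ [1249, 762, 1815, 1496, 734]
Dependents (band 0–19 + band 80+) = 1249 + 734 = 1983; working-age = 4073; ratio = 1983/4073 × 100 = 48.7

48.7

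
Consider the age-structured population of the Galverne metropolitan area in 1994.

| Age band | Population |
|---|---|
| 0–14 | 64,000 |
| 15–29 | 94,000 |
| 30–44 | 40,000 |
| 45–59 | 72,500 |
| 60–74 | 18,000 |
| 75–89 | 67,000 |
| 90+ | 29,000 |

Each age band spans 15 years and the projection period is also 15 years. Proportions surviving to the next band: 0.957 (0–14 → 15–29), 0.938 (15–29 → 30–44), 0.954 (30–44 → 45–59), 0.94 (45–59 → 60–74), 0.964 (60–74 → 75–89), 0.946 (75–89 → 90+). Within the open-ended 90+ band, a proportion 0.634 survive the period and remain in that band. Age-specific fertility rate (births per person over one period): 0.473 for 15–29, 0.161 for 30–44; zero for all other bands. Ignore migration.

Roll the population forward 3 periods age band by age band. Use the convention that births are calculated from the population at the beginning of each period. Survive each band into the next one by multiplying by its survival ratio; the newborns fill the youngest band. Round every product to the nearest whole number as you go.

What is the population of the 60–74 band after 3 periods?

Period 1.
Births: 94000 * 0.473 = 44462  |  40000 * 0.161 = 6440 — total 50902
15–29: 64000 * 0.957 = 61248
30–44: 94000 * 0.938 = 88172
45–59: 40000 * 0.954 = 38160
60–74: 72500 * 0.94 = 68150
75–89: 18000 * 0.964 = 17352
90+: 67000 * 0.946 + 29000 * 0.634 = 63382 + 18386 = 81768
→ [50902, 61248, 88172, 38160, 68150, 17352, 81768]
Period 2.
Births: 61248 * 0.473 = 28970  |  88172 * 0.161 = 14196 — total 43166
15–29: 50902 * 0.957 = 48713
30–44: 61248 * 0.938 = 57451
45–59: 88172 * 0.954 = 84116
60–74: 38160 * 0.94 = 35870
75–89: 68150 * 0.964 = 65697
90+: 17352 * 0.946 + 81768 * 0.634 = 16415 + 51841 = 68256
→ [43166, 48713, 57451, 84116, 35870, 65697, 68256]
Period 3.
Births: 48713 * 0.473 = 23041  |  57451 * 0.161 = 9250 — total 32291
15–29: 43166 * 0.957 = 41310
30–44: 48713 * 0.938 = 45693
45–59: 57451 * 0.954 = 54808
60–74: 84116 * 0.94 = 79069
75–89: 35870 * 0.964 = 34579
90+: 65697 * 0.946 + 68256 * 0.634 = 62149 + 43274 = 105423
→ [32291, 41310, 45693, 54808, 79069, 34579, 105423]

79069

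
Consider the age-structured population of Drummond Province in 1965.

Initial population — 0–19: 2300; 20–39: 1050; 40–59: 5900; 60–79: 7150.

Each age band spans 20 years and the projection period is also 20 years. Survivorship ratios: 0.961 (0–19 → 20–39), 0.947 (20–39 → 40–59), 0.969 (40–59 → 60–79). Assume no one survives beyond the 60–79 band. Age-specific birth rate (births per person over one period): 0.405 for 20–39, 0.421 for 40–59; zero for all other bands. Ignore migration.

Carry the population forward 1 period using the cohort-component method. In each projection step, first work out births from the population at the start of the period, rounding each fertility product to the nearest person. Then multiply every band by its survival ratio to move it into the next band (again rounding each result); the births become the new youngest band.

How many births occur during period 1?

2909

After projecting period 1:
Births: 1050 × 0.405 = 425 ; 5900 × 0.421 = 2484 → 2909
20–39: 2300 × 0.961 = 2210
40–59: 1050 × 0.947 = 994
60–79: 5900 × 0.969 = 5717
End of period: [2909, 2210, 994, 5717]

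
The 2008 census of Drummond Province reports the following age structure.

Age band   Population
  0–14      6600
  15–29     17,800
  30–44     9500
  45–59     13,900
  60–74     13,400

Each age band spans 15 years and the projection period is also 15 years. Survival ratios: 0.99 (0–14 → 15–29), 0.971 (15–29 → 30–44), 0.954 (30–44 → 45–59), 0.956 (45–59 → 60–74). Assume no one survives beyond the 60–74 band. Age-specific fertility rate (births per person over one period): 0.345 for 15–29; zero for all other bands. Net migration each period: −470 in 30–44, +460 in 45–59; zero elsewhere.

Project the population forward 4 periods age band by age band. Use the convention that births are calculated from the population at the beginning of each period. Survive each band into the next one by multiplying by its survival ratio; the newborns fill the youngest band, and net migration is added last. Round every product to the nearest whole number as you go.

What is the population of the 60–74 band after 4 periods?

5798

(Groups numbered youngest = 1 to oldest = 5.)
Period 1.
Births: 17800 × 0.345 = 6141
Group 2: 6600 × 0.99 = 6534
Group 3: 17800 × 0.971 = 17284
Group 4: 9500 × 0.954 = 9063
Group 5: 13900 × 0.956 = 13288
Net migration: Group 3 − 470 → 16814; Group 4 + 460 → 9523
Population now: 0–14=6141, 15–29=6534, 30–44=16814, 45–59=9523, 60–74=13288
Period 2.
Births: 6534 × 0.345 = 2254
Group 2: 6141 × 0.99 = 6080
Group 3: 6534 × 0.971 = 6345
Group 4: 16814 × 0.954 = 16041
Group 5: 9523 × 0.956 = 9104
Net migration: Group 3 − 470 → 5875; Group 4 + 460 → 16501
Population now: 0–14=2254, 15–29=6080, 30–44=5875, 45–59=16501, 60–74=9104
Period 3.
Births: 6080 × 0.345 = 2098
Group 2: 2254 × 0.99 = 2231
Group 3: 6080 × 0.971 = 5904
Group 4: 5875 × 0.954 = 5605
Group 5: 16501 × 0.956 = 15775
Net migration: Group 3 − 470 → 5434; Group 4 + 460 → 6065
Population now: 0–14=2098, 15–29=2231, 30–44=5434, 45–59=6065, 60–74=15775
Period 4.
Births: 2231 × 0.345 = 770
Group 2: 2098 × 0.99 = 2077
Group 3: 2231 × 0.971 = 2166
Group 4: 5434 × 0.954 = 5184
Group 5: 6065 × 0.956 = 5798
Net migration: Group 3 − 470 → 1696; Group 4 + 460 → 5644
Population now: 0–14=770, 15–29=2077, 30–44=1696, 45–59=5644, 60–74=5798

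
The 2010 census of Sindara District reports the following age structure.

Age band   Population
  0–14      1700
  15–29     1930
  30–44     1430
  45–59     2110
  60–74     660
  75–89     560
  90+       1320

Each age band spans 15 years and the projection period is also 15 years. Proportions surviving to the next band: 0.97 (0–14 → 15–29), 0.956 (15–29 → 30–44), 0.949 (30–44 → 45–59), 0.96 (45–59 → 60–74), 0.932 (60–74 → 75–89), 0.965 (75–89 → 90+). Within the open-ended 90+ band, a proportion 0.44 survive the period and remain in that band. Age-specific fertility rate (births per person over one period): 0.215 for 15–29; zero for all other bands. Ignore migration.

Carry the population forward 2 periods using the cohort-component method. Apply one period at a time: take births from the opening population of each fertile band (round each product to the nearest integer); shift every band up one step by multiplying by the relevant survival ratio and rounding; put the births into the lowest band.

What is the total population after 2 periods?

8362

Period 1.
Births: 1930 × 0.215 = 415
15–29: 1700 × 0.97 = 1649
30–44: 1930 × 0.956 = 1845
45–59: 1430 × 0.949 = 1357
60–74: 2110 × 0.96 = 2026
75–89: 660 × 0.932 = 615
90+: 560 × 0.965 + 1320 × 0.44 = 540 + 581 = 1121
End of period: [415, 1649, 1845, 1357, 2026, 615, 1121]
Period 2.
Births: 1649 × 0.215 = 355
15–29: 415 × 0.97 = 403
30–44: 1649 × 0.956 = 1576
45–59: 1845 × 0.949 = 1751
60–74: 1357 × 0.96 = 1303
75–89: 2026 × 0.932 = 1888
90+: 615 × 0.965 + 1121 × 0.44 = 593 + 493 = 1086
End of period: [355, 403, 1576, 1751, 1303, 1888, 1086]
Total after period 2: 355 + 403 + 1576 + 1751 + 1303 + 1888 + 1086 = 8362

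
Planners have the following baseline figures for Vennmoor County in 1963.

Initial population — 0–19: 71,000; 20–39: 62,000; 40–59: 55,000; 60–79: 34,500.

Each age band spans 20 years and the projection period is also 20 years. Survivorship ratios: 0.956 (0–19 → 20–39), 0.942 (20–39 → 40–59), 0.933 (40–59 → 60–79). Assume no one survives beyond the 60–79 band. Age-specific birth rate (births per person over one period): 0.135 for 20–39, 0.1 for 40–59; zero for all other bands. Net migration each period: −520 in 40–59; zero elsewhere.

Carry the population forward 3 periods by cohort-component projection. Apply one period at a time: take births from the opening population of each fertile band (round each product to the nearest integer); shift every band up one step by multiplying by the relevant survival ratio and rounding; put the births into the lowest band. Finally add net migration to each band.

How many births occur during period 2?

14951

Let group 1 be 0–19 through group 4 = 60–79.
[period 1]
Births: 62000 × 0.135 = 8370  |  55000 × 0.1 = 5500 ⇒ total 13870
Group 2: 71000 × 0.956 = 67876
Group 3: 62000 × 0.942 = 58404
Group 4: 55000 × 0.933 = 51315
Net migration: Group 3 − 520 → 57884
→ [13870, 67876, 57884, 51315]
[period 2]
Births: 67876 × 0.135 = 9163  |  57884 × 0.1 = 5788 ⇒ total 14951
Group 2: 13870 × 0.956 = 13260
Group 3: 67876 × 0.942 = 63939
Group 4: 57884 × 0.933 = 54006
Net migration: Group 3 − 520 → 63419
→ [14951, 13260, 63419, 54006]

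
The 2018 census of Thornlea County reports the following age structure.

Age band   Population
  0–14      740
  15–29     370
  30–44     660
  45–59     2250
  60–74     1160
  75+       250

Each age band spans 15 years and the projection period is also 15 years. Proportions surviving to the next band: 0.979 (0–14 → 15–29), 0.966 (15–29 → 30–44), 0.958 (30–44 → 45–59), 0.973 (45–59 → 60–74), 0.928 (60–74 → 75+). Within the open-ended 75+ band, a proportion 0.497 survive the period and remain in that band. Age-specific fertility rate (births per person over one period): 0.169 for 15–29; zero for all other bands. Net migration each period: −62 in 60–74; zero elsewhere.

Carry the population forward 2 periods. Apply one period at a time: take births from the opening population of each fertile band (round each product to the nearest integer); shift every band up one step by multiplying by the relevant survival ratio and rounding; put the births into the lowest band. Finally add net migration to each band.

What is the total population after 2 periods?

4348

After projecting period 1:
Births: 370 × 0.169 = 63
15–29: 740 × 0.979 = 724
30–44: 370 × 0.966 = 357
45–59: 660 × 0.958 = 632
60–74: 2250 × 0.973 = 2189
75+: 1160 × 0.928 + 250 × 0.497 = 1076 + 124 = 1200
Net migration: 60–74 − 62 → 2127
Population now: 0–14=63, 15–29=724, 30–44=357, 45–59=632, 60–74=2127, 75+=1200
After projecting period 2:
Births: 724 × 0.169 = 122
15–29: 63 × 0.979 = 62
30–44: 724 × 0.966 = 699
45–59: 357 × 0.958 = 342
60–74: 632 × 0.973 = 615
75+: 2127 × 0.928 + 1200 × 0.497 = 1974 + 596 = 2570
Net migration: 60–74 − 62 → 553
Population now: 0–14=122, 15–29=62, 30–44=699, 45–59=342, 60–74=553, 75+=2570
Total after period 2: 122 + 62 + 699 + 342 + 553 + 2570 = 4348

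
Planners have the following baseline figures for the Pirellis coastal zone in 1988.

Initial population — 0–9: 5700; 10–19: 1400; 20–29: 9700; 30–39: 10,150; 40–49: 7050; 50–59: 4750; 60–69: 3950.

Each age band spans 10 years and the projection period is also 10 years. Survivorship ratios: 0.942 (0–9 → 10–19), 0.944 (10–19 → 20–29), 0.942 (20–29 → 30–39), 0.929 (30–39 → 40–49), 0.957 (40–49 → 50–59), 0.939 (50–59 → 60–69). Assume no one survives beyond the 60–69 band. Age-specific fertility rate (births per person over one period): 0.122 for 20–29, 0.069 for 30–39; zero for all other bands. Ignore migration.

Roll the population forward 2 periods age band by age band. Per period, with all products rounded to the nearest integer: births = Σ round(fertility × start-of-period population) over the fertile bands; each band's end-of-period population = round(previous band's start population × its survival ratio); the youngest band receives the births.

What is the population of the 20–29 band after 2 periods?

5068

Call the bands 1 to 7, youngest first.
After projecting period 1:
Births: 9700 * 0.122 = 1183 ; 10150 * 0.069 = 700 → 1883
Band 2: 5700 * 0.942 = 5369
Band 3: 1400 * 0.944 = 1322
Band 4: 9700 * 0.942 = 9137
Band 5: 10150 * 0.929 = 9429
Band 6: 7050 * 0.957 = 6747
Band 7: 4750 * 0.939 = 4460
→ [1883, 5369, 1322, 9137, 9429, 6747, 4460]
After projecting period 2:
Births: 1322 * 0.122 = 161 ; 9137 * 0.069 = 630 → 791
Band 2: 1883 * 0.942 = 1774
Band 3: 5369 * 0.944 = 5068
Band 4: 1322 * 0.942 = 1245
Band 5: 9137 * 0.929 = 8488
Band 6: 9429 * 0.957 = 9024
Band 7: 6747 * 0.939 = 6335
→ [791, 1774, 5068, 1245, 8488, 9024, 6335]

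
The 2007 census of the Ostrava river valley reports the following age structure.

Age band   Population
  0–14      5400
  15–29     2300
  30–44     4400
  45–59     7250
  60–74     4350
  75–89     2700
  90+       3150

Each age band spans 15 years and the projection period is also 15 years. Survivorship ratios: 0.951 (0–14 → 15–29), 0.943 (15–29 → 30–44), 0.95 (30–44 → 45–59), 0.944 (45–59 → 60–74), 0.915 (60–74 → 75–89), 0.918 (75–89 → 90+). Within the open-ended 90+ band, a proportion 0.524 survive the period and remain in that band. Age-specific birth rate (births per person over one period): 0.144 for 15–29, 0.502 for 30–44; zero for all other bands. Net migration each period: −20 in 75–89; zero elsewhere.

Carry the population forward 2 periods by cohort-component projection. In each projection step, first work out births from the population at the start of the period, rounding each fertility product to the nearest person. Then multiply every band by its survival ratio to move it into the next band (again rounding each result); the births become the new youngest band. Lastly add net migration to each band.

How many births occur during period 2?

Let group 1 be 0–14 through group 7 = 90+.
Period 1:
Births: 2300 × 0.144 = 331, 4400 × 0.502 = 2209 — total 2540
Group 2: 5400 × 0.951 = 5135
Group 3: 2300 × 0.943 = 2169
Group 4: 4400 × 0.95 = 4180
Group 5: 7250 × 0.944 = 6844
Group 6: 4350 × 0.915 = 3980
Group 7: 2700 × 0.918 + 3150 × 0.524 = 2479 + 1651 = 4130
Net migration: Group 6 − 20 → 3960
End of period: [2540, 5135, 2169, 4180, 6844, 3960, 4130]
Period 2:
Births: 5135 × 0.144 = 739, 2169 × 0.502 = 1089 — total 1828
Group 2: 2540 × 0.951 = 2416
Group 3: 5135 × 0.943 = 4842
Group 4: 2169 × 0.95 = 2061
Group 5: 4180 × 0.944 = 3946
Group 6: 6844 × 0.915 = 6262
Group 7: 3960 × 0.918 + 4130 × 0.524 = 3635 + 2164 = 5799
Net migration: Group 6 − 20 → 6242
End of period: [1828, 2416, 4842, 2061, 3946, 6242, 5799]

1828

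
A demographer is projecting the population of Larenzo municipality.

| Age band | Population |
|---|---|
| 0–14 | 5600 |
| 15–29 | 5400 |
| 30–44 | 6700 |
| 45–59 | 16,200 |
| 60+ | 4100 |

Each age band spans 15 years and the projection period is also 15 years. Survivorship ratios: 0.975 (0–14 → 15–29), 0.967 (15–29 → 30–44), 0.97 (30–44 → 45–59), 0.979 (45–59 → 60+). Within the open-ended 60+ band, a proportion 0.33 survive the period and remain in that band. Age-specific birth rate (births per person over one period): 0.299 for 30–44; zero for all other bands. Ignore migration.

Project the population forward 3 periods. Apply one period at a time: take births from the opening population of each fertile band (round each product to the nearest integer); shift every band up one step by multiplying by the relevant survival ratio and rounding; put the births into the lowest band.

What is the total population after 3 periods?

19045

(Groups numbered youngest = 1 to oldest = 5.)
Period 1.
Births: 6700 × 0.299 = 2003
Group 2: 5600 × 0.975 = 5460
Group 3: 5400 × 0.967 = 5222
Group 4: 6700 × 0.97 = 6499
Group 5: 16200 × 0.979 + 4100 × 0.33 = 15860 + 1353 = 17213
End of period: [2003, 5460, 5222, 6499, 17213]
Period 2.
Births: 5222 × 0.299 = 1561
Group 2: 2003 × 0.975 = 1953
Group 3: 5460 × 0.967 = 5280
Group 4: 5222 × 0.97 = 5065
Group 5: 6499 × 0.979 + 17213 × 0.33 = 6363 + 5680 = 12043
End of period: [1561, 1953, 5280, 5065, 12043]
Period 3.
Births: 5280 × 0.299 = 1579
Group 2: 1561 × 0.975 = 1522
Group 3: 1953 × 0.967 = 1889
Group 4: 5280 × 0.97 = 5122
Group 5: 5065 × 0.979 + 12043 × 0.33 = 4959 + 3974 = 8933
End of period: [1579, 1522, 1889, 5122, 8933]
Total after period 3: 1579 + 1522 + 1889 + 5122 + 8933 = 19045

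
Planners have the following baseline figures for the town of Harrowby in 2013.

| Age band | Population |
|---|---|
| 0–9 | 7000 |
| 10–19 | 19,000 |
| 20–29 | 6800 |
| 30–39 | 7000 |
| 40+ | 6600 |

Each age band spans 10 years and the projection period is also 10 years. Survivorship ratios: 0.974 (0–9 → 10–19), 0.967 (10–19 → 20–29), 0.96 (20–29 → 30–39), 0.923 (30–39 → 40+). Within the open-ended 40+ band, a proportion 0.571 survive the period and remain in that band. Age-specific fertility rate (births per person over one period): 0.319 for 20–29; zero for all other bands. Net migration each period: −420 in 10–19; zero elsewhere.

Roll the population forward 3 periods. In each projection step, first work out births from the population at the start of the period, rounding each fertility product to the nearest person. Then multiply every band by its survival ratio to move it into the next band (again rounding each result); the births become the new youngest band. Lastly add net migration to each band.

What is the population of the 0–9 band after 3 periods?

Call the bands 1 to 5, youngest first.
Period 1:
Births: 6800 * 0.319 = 2169
Band 2: 7000 * 0.974 = 6818
Band 3: 19000 * 0.967 = 18373
Band 4: 6800 * 0.96 = 6528
Band 5: 7000 * 0.923 + 6600 * 0.571 = 6461 + 3769 = 10230
Net migration: Band 2 − 420 → 6398
Giving 2169 / 6398 / 18373 / 6528 / 10230.
Period 2:
Births: 18373 * 0.319 = 5861
Band 2: 2169 * 0.974 = 2113
Band 3: 6398 * 0.967 = 6187
Band 4: 18373 * 0.96 = 17638
Band 5: 6528 * 0.923 + 10230 * 0.571 = 6025 + 5841 = 11866
Net migration: Band 2 − 420 → 1693
Giving 5861 / 1693 / 6187 / 17638 / 11866.
Period 3:
Births: 6187 * 0.319 = 1974
Band 2: 5861 * 0.974 = 5709
Band 3: 1693 * 0.967 = 1637
Band 4: 6187 * 0.96 = 5940
Band 5: 17638 * 0.923 + 11866 * 0.571 = 16280 + 6775 = 23055
Net migration: Band 2 − 420 → 5289
Giving 1974 / 5289 / 1637 / 5940 / 23055.

1974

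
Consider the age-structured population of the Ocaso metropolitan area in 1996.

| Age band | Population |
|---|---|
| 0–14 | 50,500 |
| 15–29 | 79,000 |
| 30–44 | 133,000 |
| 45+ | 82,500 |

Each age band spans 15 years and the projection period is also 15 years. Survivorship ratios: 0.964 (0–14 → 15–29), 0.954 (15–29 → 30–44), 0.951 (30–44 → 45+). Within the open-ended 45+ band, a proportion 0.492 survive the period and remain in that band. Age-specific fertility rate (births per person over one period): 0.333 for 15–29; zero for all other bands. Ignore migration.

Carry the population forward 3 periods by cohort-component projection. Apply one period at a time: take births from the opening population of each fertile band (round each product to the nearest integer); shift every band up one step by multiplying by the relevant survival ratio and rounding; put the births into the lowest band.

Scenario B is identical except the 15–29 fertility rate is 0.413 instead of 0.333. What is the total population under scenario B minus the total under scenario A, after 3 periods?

After projecting period 1:
Births: 79000 × 0.333 = 26307
15–29: 50500 × 0.964 = 48682
30–44: 79000 × 0.954 = 75366
45+: 133000 × 0.951 + 82500 × 0.492 = 126483 + 40590 = 167073
Population now: 0–14=26307, 15–29=48682, 30–44=75366, 45+=167073
After projecting period 2:
Births: 48682 × 0.333 = 16211
15–29: 26307 × 0.964 = 25360
30–44: 48682 × 0.954 = 46443
45+: 75366 × 0.951 + 167073 × 0.492 = 71673 + 82200 = 153873
Population now: 0–14=16211, 15–29=25360, 30–44=46443, 45+=153873
After projecting period 3:
Births: 25360 × 0.333 = 8445
15–29: 16211 × 0.964 = 15627
30–44: 25360 × 0.954 = 24193
45+: 46443 × 0.951 + 153873 × 0.492 = 44167 + 75706 = 119873
Population now: 0–14=8445, 15–29=15627, 30–44=24193, 45+=119873
Scenario A total after 3 periods: 168138
Scenario B projection —
After projecting period 1:
Births: 79000 × 0.413 = 32627
15–29: 50500 × 0.964 = 48682
30–44: 79000 × 0.954 = 75366
45+: 133000 × 0.951 + 82500 × 0.492 = 126483 + 40590 = 167073
Population now: 0–14=32627, 15–29=48682, 30–44=75366, 45+=167073
After projecting period 2:
Births: 48682 × 0.413 = 20106
15–29: 32627 × 0.964 = 31452
30–44: 48682 × 0.954 = 46443
45+: 75366 × 0.951 + 167073 × 0.492 = 71673 + 82200 = 153873
Population now: 0–14=20106, 15–29=31452, 30–44=46443, 45+=153873
After projecting period 3:
Births: 31452 × 0.413 = 12990
15–29: 20106 × 0.964 = 19382
30–44: 31452 × 0.954 = 30005
45+: 46443 × 0.951 + 153873 × 0.492 = 44167 + 75706 = 119873
Population now: 0–14=12990, 15–29=19382, 30–44=30005, 45+=119873
Scenario B total after 3 periods: 182250
Difference B − A = 182250 − 168138 = 14112

14112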